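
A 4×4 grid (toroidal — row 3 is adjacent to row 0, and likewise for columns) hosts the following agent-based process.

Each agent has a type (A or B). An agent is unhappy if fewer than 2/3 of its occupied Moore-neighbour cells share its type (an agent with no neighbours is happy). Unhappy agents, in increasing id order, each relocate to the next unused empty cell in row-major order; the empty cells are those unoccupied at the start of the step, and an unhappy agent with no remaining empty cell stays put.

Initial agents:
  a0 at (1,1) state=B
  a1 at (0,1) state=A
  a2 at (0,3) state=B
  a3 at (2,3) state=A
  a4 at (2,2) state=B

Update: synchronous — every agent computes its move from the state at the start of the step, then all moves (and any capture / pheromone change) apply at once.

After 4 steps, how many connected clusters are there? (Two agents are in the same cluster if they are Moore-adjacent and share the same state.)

4

t=1: a0@(0,0):B a1@(0,2):A a2@(0,3):B a3@(1,0):A a4@(1,2):B
t=2: a0@(0,1):B a1@(1,1):A a2@(1,3):B a3@(2,0):A a4@(2,1):B
t=3: a0@(0,0):B a1@(0,2):A a2@(0,3):B a3@(1,0):A a4@(1,2):B
t=4: a0@(0,1):B a1@(1,1):A a2@(1,3):B a3@(2,0):A a4@(2,1):B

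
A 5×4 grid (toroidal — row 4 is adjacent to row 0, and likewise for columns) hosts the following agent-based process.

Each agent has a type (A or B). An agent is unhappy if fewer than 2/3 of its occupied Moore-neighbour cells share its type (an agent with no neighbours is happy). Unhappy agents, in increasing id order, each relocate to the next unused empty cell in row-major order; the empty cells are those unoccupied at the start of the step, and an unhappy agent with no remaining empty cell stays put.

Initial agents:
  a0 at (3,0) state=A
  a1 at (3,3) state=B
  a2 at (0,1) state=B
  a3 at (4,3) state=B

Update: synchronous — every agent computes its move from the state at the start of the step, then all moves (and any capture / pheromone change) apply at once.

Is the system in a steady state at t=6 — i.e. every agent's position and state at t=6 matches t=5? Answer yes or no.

no

t=1: a0@(0,0):A a1@(0,2):B a2@(0,1):B a3@(0,3):B
t=2: a0@(1,0):A a1@(0,2):B a2@(1,1):B a3@(1,2):B
t=3: a0@(0,0):A a1@(0,2):B a2@(1,1):B a3@(1,2):B
t=4: a0@(0,1):A a1@(0,2):B a2@(1,1):B a3@(1,2):B
t=5: a0@(0,0):A a1@(0,2):B a2@(1,1):B a3@(1,2):B
t=6: a0@(0,1):A a1@(0,2):B a2@(1,1):B a3@(1,2):B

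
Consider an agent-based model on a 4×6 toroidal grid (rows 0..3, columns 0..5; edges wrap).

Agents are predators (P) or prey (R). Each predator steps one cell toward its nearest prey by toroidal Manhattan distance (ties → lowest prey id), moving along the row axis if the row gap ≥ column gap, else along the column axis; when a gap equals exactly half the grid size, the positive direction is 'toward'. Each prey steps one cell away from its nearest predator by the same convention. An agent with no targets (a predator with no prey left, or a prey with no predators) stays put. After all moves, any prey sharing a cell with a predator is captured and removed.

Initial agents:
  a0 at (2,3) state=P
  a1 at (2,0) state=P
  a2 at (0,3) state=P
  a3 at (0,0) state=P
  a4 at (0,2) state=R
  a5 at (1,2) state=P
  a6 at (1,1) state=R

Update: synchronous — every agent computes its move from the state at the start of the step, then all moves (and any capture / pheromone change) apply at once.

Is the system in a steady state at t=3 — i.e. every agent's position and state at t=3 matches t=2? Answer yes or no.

yes

t=1: a0@(3,3):P a1@(1,0):P a2@(0,2):P a3@(0,1):P a5@(0,2):P
t=2: (unchanged — steady state)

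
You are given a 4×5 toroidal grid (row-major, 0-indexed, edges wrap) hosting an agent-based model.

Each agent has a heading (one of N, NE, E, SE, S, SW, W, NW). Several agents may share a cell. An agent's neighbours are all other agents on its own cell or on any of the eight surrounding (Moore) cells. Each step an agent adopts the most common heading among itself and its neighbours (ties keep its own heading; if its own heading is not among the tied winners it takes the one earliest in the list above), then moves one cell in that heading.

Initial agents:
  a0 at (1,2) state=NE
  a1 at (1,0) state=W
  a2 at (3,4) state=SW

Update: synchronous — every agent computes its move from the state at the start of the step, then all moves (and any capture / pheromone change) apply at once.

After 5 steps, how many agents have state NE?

t=1: a0@(0,3):NE a1@(1,4):W a2@(0,3):SW
t=2: a0@(3,4):NE a1@(1,3):W a2@(1,2):SW
t=3: a0@(2,0):NE a1@(1,2):W a2@(2,1):SW
t=4: a0@(1,1):NE a1@(1,1):W a2@(3,0):SW
t=5: a0@(0,2):NE a1@(1,0):W a2@(0,4):SW

1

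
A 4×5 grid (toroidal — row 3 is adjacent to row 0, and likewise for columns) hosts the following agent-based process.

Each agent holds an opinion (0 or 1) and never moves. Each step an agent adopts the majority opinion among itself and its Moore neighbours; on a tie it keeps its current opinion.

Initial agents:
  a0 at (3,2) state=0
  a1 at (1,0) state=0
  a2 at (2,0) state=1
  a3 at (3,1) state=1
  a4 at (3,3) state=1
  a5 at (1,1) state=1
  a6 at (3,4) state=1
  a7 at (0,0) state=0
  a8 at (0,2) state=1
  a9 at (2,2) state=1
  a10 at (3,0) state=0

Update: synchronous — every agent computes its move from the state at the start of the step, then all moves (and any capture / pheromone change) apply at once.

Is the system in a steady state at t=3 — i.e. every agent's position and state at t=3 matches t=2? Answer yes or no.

t=1: a0@(3,2):1 a1@(1,0):0 a2@(2,0):1 a3@(3,1):1 a4@(3,3):1 a5@(1,1):1 a6@(3,4):1 a7@(0,0):0 a8@(0,2):1 a9@(2,2):1 a10@(3,0):1
t=2: a0@(3,2):1 a1@(1,0):0 a2@(2,0):1 a3@(3,1):1 a4@(3,3):1 a5@(1,1):1 a6@(3,4):1 a7@(0,0):1 a8@(0,2):1 a9@(2,2):1 a10@(3,0):1
t=3: a0@(3,2):1 a1@(1,0):1 a2@(2,0):1 a3@(3,1):1 a4@(3,3):1 a5@(1,1):1 a6@(3,4):1 a7@(0,0):1 a8@(0,2):1 a9@(2,2):1 a10@(3,0):1

no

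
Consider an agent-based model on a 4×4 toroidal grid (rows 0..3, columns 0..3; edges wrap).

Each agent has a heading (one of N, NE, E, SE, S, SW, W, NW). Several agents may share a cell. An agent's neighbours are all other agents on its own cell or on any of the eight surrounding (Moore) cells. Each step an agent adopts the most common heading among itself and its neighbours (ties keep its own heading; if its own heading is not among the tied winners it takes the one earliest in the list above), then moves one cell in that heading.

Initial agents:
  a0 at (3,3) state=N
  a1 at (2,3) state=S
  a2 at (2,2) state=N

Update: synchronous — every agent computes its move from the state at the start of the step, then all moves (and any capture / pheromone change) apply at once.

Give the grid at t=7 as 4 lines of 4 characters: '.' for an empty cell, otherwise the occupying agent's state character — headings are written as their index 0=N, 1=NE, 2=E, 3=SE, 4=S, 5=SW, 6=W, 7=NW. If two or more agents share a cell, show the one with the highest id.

t=1: a0@(2,3):N a1@(1,3):N a2@(1,2):N
t=2: a0@(1,3):N a1@(0,3):N a2@(0,2):N
t=3: a0@(0,3):N a1@(3,3):N a2@(3,2):N
t=4: a0@(3,3):N a1@(2,3):N a2@(2,2):N
t=5: a0@(2,3):N a1@(1,3):N a2@(1,2):N
t=6: a0@(1,3):N a1@(0,3):N a2@(0,2):N
t=7: a0@(0,3):N a1@(3,3):N a2@(3,2):N

...0
....
....
..00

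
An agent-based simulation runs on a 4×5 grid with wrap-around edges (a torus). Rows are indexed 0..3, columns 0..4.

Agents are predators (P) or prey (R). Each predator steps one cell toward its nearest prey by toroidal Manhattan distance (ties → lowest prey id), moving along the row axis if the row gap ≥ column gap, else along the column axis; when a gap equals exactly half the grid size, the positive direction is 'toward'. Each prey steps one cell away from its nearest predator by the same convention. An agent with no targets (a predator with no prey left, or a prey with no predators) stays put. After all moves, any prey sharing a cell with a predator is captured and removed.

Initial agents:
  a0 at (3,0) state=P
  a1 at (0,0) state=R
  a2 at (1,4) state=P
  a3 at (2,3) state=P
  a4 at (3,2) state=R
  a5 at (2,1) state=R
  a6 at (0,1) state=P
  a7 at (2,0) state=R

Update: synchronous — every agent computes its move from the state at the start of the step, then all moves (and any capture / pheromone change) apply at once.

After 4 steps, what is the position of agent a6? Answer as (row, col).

(3, 0)

t=1: a0@(0,0):P a1@(1,0):R a2@(0,4):P a3@(3,3):P a5@(1,1):R a6@(0,0):P a7@(1,0):R
t=2: a0@(1,0):P a1@(2,0):R a2@(1,4):P a3@(0,3):P a5@(2,1):R a6@(1,0):P a7@(2,0):R
t=3: a0@(2,0):P a1@(3,0):R a2@(2,4):P a3@(1,3):P a5@(3,1):R a6@(2,0):P a7@(3,0):R
t=4: a0@(3,0):P a1@(0,0):R a2@(3,4):P a3@(2,3):P a5@(0,1):R a6@(3,0):P a7@(0,0):R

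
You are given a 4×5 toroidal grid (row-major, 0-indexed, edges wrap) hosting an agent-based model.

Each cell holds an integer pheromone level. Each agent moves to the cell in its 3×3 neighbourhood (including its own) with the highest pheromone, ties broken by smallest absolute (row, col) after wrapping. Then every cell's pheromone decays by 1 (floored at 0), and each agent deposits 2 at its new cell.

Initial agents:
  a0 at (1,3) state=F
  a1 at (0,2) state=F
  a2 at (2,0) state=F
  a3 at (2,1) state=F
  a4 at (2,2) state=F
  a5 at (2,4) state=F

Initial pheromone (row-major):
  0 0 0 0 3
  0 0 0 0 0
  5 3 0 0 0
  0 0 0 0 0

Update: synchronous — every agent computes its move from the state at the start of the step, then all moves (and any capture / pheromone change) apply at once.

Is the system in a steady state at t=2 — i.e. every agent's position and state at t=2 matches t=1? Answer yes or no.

no

t=1: a0@(0,4) a1@(0,1) a2@(2,0) a3@(2,0) a4@(2,1) a5@(2,0) | pheromone: 0 2 0 0 4 / 0 0 0 0 0 / 10 4 0 0 0 / 0 0 0 0 0
t=2: a0@(0,4) a1@(0,1) a2@(2,0) a3@(2,0) a4@(2,0) a5@(2,0) | pheromone: 0 3 0 0 5 / 0 0 0 0 0 / 17 3 0 0 0 / 0 0 0 0 0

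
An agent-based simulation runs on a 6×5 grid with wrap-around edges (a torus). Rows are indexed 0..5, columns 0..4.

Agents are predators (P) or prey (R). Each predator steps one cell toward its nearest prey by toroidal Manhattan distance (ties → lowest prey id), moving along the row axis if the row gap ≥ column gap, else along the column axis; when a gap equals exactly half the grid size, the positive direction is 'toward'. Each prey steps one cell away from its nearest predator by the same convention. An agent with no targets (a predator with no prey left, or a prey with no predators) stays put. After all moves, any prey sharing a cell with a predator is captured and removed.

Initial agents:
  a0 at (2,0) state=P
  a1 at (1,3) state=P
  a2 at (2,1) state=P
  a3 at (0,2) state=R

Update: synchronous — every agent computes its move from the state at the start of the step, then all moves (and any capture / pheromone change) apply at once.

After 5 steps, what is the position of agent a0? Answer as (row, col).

(3, 0)

t=1: a0@(1,0):P a1@(0,3):P a2@(1,1):P a3@(5,2):R
t=2: a0@(0,0):P a1@(5,3):P a2@(0,1):P a3@(4,2):R
t=3: a0@(5,0):P a1@(4,3):P a2@(5,1):P a3@(3,2):R
t=4: a0@(4,0):P a1@(3,3):P a2@(4,1):P a3@(2,2):R
t=5: a0@(3,0):P a1@(2,3):P a2@(3,1):P a3@(1,2):R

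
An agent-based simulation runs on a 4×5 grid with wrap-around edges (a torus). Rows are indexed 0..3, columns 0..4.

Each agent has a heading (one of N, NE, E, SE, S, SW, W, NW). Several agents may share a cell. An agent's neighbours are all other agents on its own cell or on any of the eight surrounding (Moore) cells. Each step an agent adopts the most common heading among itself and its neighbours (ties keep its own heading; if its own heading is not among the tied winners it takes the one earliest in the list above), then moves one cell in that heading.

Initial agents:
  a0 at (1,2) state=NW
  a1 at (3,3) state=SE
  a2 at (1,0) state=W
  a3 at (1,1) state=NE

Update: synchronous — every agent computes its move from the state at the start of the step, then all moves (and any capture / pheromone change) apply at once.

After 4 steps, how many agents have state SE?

t=1: a0@(0,1):NW a1@(0,4):SE a2@(1,4):W a3@(0,2):NE
t=2: a0@(3,0):NW a1@(1,0):SE a2@(1,3):W a3@(3,3):NE
t=3: a0@(2,4):NW a1@(2,1):SE a2@(1,2):W a3@(2,4):NE
t=4: a0@(1,3):NW a1@(3,2):SE a2@(1,1):W a3@(1,0):NE

1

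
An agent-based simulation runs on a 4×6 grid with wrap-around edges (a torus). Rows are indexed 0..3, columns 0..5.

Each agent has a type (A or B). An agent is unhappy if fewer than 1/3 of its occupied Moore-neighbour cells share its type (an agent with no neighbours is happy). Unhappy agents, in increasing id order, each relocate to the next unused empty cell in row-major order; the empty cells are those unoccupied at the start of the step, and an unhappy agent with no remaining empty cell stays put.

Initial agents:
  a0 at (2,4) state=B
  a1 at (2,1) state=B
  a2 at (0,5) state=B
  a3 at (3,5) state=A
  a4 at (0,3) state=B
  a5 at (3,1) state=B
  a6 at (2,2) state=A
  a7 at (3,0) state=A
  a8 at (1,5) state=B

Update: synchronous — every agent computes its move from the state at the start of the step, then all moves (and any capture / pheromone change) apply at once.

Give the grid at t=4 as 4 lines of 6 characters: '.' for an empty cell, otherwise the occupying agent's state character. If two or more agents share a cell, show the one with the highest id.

t=1: a0@(2,4):B a1@(2,1):B a2@(0,5):B a3@(3,5):A a4@(0,3):B a5@(3,1):B a6@(0,0):A a7@(0,1):A a8@(1,5):B
t=2: (unchanged — steady state)

AA.B.B
.....B
.B..B.
.B...A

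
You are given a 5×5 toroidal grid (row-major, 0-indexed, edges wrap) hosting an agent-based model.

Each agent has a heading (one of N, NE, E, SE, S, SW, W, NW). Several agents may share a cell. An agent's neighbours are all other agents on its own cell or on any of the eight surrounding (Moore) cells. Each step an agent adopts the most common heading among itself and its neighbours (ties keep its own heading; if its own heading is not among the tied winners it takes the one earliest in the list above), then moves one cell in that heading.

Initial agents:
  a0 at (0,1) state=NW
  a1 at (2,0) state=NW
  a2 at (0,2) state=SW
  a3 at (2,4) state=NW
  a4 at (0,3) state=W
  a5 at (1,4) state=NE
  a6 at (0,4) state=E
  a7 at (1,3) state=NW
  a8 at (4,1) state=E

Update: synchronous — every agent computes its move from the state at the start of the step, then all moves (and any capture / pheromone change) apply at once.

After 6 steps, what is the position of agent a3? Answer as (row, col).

(1, 3)

t=1: a0@(4,0):NW a1@(1,4):NW a2@(4,1):NW a3@(1,3):NW a4@(0,2):W a5@(0,3):NW a6@(0,0):E a7@(0,2):NW a8@(4,2):E
t=2: a0@(3,4):NW a1@(0,3):NW a2@(3,0):NW a3@(0,2):NW a4@(4,1):NW a5@(4,2):NW a6@(4,4):NW a7@(4,1):NW a8@(3,1):NW
t=3: a0@(2,3):NW a1@(4,2):NW a2@(2,4):NW a3@(4,1):NW a4@(3,0):NW a5@(3,1):NW a6@(3,3):NW a7@(3,0):NW a8@(2,0):NW
t=4: a0@(1,2):NW a1@(3,1):NW a2@(1,3):NW a3@(3,0):NW a4@(2,4):NW a5@(2,0):NW a6@(2,2):NW a7@(2,4):NW a8@(1,4):NW
t=5: a0@(0,1):NW a1@(2,0):NW a2@(0,2):NW a3@(2,4):NW a4@(1,3):NW a5@(1,4):NW a6@(1,1):NW a7@(1,3):NW a8@(0,3):NW
t=6: a0@(4,0):NW a1@(1,4):NW a2@(4,1):NW a3@(1,3):NW a4@(0,2):NW a5@(0,3):NW a6@(0,0):NW a7@(0,2):NW a8@(4,2):NW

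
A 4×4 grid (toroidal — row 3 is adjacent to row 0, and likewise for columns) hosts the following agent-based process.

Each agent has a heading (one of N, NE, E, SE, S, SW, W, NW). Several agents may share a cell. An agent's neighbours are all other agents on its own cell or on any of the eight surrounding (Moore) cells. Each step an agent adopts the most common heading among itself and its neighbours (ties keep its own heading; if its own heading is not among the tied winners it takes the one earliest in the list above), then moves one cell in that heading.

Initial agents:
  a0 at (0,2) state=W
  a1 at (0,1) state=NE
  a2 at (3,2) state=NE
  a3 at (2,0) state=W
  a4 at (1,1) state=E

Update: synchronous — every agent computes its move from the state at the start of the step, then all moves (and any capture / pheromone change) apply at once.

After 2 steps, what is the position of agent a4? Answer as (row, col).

(1, 3)

t=1: a0@(3,3):NE a1@(3,2):NE a2@(2,3):NE a3@(2,3):W a4@(1,0):W
t=2: a0@(2,0):NE a1@(2,3):NE a2@(1,0):NE a3@(1,0):NE a4@(1,3):W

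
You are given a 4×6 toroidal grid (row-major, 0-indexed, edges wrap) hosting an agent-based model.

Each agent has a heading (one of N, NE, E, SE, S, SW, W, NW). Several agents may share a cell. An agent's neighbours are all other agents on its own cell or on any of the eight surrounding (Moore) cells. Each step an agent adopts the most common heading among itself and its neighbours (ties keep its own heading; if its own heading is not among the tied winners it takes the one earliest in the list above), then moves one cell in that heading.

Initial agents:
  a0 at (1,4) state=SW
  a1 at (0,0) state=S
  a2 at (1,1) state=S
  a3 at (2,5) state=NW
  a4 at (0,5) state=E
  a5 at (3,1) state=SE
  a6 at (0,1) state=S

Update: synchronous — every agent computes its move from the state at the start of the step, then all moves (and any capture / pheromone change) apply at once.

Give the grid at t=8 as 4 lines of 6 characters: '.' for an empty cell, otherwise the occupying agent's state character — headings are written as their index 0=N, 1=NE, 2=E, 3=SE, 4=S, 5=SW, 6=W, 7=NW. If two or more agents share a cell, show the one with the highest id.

444...
.44...
......
44....

t=1: a0@(2,3):SW a1@(1,0):S a2@(2,1):S a3@(1,4):NW a4@(0,0):E a5@(0,1):S a6@(1,1):S
t=2: a0@(3,2):SW a1@(2,0):S a2@(3,1):S a3@(0,3):NW a4@(1,0):S a5@(1,1):S a6@(2,1):S
t=3: a0@(0,2):S a1@(3,0):S a2@(0,1):S a3@(3,2):NW a4@(2,0):S a5@(2,1):S a6@(3,1):S
t=4: a0@(1,2):S a1@(0,0):S a2@(1,1):S a3@(0,2):S a4@(3,0):S a5@(3,1):S a6@(0,1):S
t=5: a0@(2,2):S a1@(1,0):S a2@(2,1):S a3@(1,2):S a4@(0,0):S a5@(0,1):S a6@(1,1):S
t=6: a0@(3,2):S a1@(2,0):S a2@(3,1):S a3@(2,2):S a4@(1,0):S a5@(1,1):S a6@(2,1):S
t=7: a0@(0,2):S a1@(3,0):S a2@(0,1):S a3@(3,2):S a4@(2,0):S a5@(2,1):S a6@(3,1):S
t=8: a0@(1,2):S a1@(0,0):S a2@(1,1):S a3@(0,2):S a4@(3,0):S a5@(3,1):S a6@(0,1):S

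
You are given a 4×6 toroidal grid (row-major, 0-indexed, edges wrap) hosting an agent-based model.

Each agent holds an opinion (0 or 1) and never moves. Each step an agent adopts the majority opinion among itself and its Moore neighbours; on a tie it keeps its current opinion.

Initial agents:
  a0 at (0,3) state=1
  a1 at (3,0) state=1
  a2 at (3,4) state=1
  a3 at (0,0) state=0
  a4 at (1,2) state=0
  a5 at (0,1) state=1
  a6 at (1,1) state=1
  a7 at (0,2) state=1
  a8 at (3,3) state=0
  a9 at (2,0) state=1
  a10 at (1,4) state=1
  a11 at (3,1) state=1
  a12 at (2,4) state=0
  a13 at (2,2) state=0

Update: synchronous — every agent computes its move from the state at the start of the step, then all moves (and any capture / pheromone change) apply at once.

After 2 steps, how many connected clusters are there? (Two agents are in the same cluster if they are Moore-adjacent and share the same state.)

t=1: a0@(0,3):1 a1@(3,0):1 a2@(3,4):1 a3@(0,0):1 a4@(1,2):1 a5@(0,1):1 a6@(1,1):1 a7@(0,2):1 a8@(3,3):0 a9@(2,0):1 a10@(1,4):1 a11@(3,1):1 a12@(2,4):0 a13@(2,2):0
t=2: a0@(0,3):1 a1@(3,0):1 a2@(3,4):1 a3@(0,0):1 a4@(1,2):1 a5@(0,1):1 a6@(1,1):1 a7@(0,2):1 a8@(3,3):0 a9@(2,0):1 a10@(1,4):1 a11@(3,1):1 a12@(2,4):0 a13@(2,2):1

2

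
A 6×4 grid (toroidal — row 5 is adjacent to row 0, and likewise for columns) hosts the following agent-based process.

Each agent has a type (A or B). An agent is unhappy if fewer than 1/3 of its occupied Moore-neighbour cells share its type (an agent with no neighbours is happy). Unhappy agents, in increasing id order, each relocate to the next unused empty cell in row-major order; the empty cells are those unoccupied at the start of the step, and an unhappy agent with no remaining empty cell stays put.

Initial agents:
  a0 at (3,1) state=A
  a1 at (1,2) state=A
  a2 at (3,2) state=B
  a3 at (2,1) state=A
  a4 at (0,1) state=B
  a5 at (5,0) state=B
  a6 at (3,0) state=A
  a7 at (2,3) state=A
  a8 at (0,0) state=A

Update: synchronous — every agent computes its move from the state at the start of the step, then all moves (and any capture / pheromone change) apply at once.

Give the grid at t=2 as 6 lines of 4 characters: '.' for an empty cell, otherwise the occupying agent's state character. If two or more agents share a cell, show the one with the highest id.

.BBA
..A.
.A.A
AA..
....
B...

t=1: a0@(3,1):A a1@(1,2):A a2@(0,2):B a3@(2,1):A a4@(0,1):B a5@(5,0):B a6@(3,0):A a7@(2,3):A a8@(0,3):A
t=2: (unchanged — steady state)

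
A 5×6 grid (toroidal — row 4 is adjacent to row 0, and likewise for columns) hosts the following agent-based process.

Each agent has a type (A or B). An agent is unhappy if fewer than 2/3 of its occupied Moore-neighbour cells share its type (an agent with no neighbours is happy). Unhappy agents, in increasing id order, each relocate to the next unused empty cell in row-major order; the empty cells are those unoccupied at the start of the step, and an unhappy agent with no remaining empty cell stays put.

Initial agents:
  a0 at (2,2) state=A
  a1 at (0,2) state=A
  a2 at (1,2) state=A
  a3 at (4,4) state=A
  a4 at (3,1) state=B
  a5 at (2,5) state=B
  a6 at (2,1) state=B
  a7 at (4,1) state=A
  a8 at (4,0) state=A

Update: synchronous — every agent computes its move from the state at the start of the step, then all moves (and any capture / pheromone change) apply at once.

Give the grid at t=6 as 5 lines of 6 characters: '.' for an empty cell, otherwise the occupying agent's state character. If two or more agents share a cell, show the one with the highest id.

t=1: a0@(0,0):A a1@(0,2):A a2@(1,2):A a3@(4,4):A a4@(0,1):B a5@(2,5):B a6@(0,3):B a7@(4,1):A a8@(0,4):A
t=2: a0@(0,5):A a1@(1,0):A a2@(1,1):A a3@(1,3):A a4@(1,4):B a5@(2,5):B a6@(1,5):B a7@(4,1):A a8@(2,0):A
t=3: a0@(0,0):A a1@(0,1):A a2@(1,1):A a3@(0,2):A a4@(0,3):B a5@(0,4):B a6@(1,2):B a7@(4,1):A a8@(2,1):A
t=4: a0@(0,0):A a1@(0,1):A a2@(1,1):A a3@(0,5):A a4@(0,3):B a5@(0,4):B a6@(1,0):B a7@(4,1):A a8@(1,3):A
t=5: a0@(0,0):A a1@(0,1):A a2@(1,1):A a3@(0,2):A a4@(1,2):B a5@(1,4):B a6@(1,5):B a7@(4,1):A a8@(2,0):A
t=6: a0@(0,0):A a1@(0,1):A a2@(1,1):A a3@(0,2):A a4@(0,3):B a5@(1,4):B a6@(0,4):B a7@(4,1):A a8@(0,5):A

AAABBA
.A..B.
......
......
.A....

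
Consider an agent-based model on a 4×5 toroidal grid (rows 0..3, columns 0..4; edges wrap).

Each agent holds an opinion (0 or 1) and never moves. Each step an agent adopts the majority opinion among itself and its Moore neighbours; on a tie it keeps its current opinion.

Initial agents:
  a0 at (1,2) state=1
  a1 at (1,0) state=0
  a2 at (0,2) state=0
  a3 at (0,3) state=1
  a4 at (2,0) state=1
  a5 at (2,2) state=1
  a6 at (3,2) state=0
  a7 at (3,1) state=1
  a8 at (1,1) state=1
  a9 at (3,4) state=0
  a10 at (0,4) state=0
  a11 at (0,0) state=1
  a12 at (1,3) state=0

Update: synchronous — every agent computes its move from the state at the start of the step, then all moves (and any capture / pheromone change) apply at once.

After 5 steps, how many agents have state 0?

0

t=1: a0@(1,2):1 a1@(1,0):1 a2@(0,2):1 a3@(0,3):0 a4@(2,0):1 a5@(2,2):1 a6@(3,2):1 a7@(3,1):1 a8@(1,1):1 a9@(3,4):1 a10@(0,4):0 a11@(0,0):1 a12@(1,3):0
t=2: a0@(1,2):1 a1@(1,0):1 a2@(0,2):1 a3@(0,3):1 a4@(2,0):1 a5@(2,2):1 a6@(3,2):1 a7@(3,1):1 a8@(1,1):1 a9@(3,4):1 a10@(0,4):0 a11@(0,0):1 a12@(1,3):0
t=3: a0@(1,2):1 a1@(1,0):1 a2@(0,2):1 a3@(0,3):1 a4@(2,0):1 a5@(2,2):1 a6@(3,2):1 a7@(3,1):1 a8@(1,1):1 a9@(3,4):1 a10@(0,4):1 a11@(0,0):1 a12@(1,3):1
t=4: (unchanged — steady state)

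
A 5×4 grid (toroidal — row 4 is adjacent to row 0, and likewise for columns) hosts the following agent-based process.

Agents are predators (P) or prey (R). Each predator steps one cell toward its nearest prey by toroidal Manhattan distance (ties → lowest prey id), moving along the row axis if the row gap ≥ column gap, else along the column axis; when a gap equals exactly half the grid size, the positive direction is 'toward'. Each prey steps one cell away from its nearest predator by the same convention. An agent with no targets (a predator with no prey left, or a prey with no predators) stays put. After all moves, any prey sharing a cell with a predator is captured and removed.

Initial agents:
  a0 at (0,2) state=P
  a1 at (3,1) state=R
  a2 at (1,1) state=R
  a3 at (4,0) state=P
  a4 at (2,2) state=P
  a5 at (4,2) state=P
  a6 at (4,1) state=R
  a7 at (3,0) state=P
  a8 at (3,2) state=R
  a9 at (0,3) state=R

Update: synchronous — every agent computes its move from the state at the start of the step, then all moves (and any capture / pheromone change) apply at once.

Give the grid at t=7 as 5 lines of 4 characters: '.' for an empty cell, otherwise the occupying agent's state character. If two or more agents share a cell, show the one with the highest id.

t=1: a0@(0,3):P a2@(2,1):R a3@(4,1):P a4@(3,2):P a5@(4,1):P a6@(4,2):R a7@(3,1):P a8@(4,2):R a9@(0,0):R
t=2: a0@(0,0):P a2@(1,1):R a3@(4,2):P a4@(4,2):P a5@(4,2):P a6@(4,3):R a7@(2,1):P a8@(4,3):R a9@(0,1):R
t=3: a0@(0,1):P a3@(4,3):P a4@(4,3):P a5@(4,3):P a6@(4,0):R a7@(1,1):P a8@(4,0):R a9@(0,2):R
t=4: a0@(0,2):P a3@(4,0):P a4@(4,0):P a5@(4,0):P a6@(4,1):R a7@(0,1):P a8@(4,1):R a9@(0,3):R
t=5: a0@(0,3):P a3@(4,1):P a4@(4,1):P a5@(4,1):P a6@(4,2):R a7@(4,1):P a8@(4,2):R a9@(0,0):R
t=6: a0@(0,0):P a3@(4,2):P a4@(4,2):P a5@(4,2):P a6@(4,3):R a7@(4,2):P a8@(4,3):R a9@(0,1):R
t=7: a0@(0,1):P a3@(4,3):P a4@(4,3):P a5@(4,3):P a6@(4,0):R a7@(4,3):P a8@(4,0):R a9@(0,2):R

.PR.
....
....
....
R..P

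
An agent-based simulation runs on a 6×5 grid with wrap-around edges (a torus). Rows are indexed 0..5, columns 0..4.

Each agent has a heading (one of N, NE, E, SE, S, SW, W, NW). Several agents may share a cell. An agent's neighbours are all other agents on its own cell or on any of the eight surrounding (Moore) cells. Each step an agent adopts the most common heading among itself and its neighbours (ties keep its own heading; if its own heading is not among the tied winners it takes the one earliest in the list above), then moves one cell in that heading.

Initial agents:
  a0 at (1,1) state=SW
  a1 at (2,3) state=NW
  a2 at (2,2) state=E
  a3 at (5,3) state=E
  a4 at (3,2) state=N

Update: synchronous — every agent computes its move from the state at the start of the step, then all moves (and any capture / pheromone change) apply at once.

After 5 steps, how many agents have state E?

t=1: a0@(2,0):SW a1@(1,2):NW a2@(2,3):E a3@(5,4):E a4@(2,2):N
t=2: a0@(3,4):SW a1@(0,1):NW a2@(2,4):E a3@(5,0):E a4@(1,2):N
t=3: a0@(4,3):SW a1@(5,0):NW a2@(2,0):E a3@(5,1):E a4@(0,2):N
t=4: a0@(5,2):SW a1@(4,4):NW a2@(2,1):E a3@(5,2):E a4@(5,2):N
t=5: a0@(0,1):SW a1@(3,3):NW a2@(2,2):E a3@(5,3):E a4@(4,2):N

2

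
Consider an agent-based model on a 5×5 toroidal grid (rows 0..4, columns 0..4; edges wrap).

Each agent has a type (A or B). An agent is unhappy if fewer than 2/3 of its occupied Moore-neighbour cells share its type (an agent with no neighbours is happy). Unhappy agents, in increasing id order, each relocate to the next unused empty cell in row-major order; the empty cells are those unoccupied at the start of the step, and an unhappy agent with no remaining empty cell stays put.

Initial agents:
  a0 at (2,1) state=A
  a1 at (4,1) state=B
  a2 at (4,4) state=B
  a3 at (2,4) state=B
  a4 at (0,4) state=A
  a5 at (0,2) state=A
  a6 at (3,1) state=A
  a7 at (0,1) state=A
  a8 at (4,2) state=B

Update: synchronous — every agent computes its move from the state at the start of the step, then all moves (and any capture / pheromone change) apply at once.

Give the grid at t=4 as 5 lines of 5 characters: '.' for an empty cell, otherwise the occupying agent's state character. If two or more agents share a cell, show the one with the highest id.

t=1: a0@(2,1):A a1@(0,0):B a2@(0,3):B a3@(2,4):B a4@(1,0):A a5@(1,1):A a6@(1,2):A a7@(1,3):A a8@(1,4):B
t=2: a0@(2,1):A a1@(0,1):B a2@(0,2):B a3@(0,4):B a4@(2,0):A a5@(1,1):A a6@(1,2):A a7@(2,2):A a8@(2,3):B
t=3: a0@(2,1):A a1@(0,0):B a2@(0,3):B a3@(0,4):B a4@(2,0):A a5@(1,1):A a6@(1,0):A a7@(2,2):A a8@(1,3):B
t=4: a0@(2,1):A a1@(0,1):B a2@(0,3):B a3@(0,4):B a4@(2,0):A a5@(1,1):A a6@(0,2):A a7@(2,2):A a8@(1,3):B

.BABB
.A.B.
AAA..
.....
.....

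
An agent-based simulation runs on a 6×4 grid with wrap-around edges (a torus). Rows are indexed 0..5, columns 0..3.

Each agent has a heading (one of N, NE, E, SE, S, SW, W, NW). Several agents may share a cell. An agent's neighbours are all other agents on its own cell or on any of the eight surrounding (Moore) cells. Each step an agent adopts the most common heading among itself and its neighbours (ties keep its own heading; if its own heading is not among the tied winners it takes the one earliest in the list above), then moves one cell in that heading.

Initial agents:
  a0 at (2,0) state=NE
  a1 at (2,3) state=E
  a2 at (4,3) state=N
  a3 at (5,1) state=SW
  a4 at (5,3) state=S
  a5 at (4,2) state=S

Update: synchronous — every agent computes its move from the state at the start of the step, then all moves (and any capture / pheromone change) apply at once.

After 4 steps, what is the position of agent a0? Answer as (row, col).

t=1: a0@(1,1):NE a1@(2,0):E a2@(5,3):S a3@(0,0):SW a4@(0,3):S a5@(5,2):S
t=2: a0@(0,2):NE a1@(2,1):E a2@(0,3):S a3@(1,0):S a4@(1,3):S a5@(0,2):S
t=3: a0@(1,2):S a1@(2,2):E a2@(1,3):S a3@(2,0):S a4@(2,3):S a5@(1,2):S
t=4: a0@(2,2):S a1@(3,2):S a2@(2,3):S a3@(3,0):S a4@(3,3):S a5@(2,2):S

(2, 2)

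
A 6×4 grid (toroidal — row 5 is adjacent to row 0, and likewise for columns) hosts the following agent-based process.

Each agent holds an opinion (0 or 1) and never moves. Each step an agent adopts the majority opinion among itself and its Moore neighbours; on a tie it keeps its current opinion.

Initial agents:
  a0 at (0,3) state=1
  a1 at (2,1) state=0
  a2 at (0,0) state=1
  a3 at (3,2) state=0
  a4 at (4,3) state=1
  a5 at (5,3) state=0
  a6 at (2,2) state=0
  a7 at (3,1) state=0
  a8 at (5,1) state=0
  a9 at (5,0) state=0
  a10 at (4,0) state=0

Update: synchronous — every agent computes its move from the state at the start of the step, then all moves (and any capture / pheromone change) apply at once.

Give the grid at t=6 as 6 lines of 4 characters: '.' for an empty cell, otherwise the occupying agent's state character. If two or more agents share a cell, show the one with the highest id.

t=1: a0@(0,3):1 a1@(2,1):0 a2@(0,0):0 a3@(3,2):0 a4@(4,3):0 a5@(5,3):0 a6@(2,2):0 a7@(3,1):0 a8@(5,1):0 a9@(5,0):0 a10@(4,0):0
t=2: a0@(0,3):0 a1@(2,1):0 a2@(0,0):0 a3@(3,2):0 a4@(4,3):0 a5@(5,3):0 a6@(2,2):0 a7@(3,1):0 a8@(5,1):0 a9@(5,0):0 a10@(4,0):0
t=3: (unchanged — steady state)

0..0
....
.00.
.00.
0..0
00.0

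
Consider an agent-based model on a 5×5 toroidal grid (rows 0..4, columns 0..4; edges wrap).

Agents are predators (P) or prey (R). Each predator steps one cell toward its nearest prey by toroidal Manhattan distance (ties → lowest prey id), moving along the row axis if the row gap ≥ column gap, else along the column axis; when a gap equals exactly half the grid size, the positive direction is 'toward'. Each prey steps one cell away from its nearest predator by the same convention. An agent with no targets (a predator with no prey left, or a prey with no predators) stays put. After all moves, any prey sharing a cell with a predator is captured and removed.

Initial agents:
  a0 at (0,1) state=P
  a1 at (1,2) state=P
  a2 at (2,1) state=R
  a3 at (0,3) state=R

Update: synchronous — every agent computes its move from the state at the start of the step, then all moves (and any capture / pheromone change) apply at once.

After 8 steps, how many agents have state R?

t=1: a0@(1,1):P a1@(2,2):P a2@(3,1):R a3@(0,4):R
t=2: a0@(2,1):P a1@(3,2):P a2@(4,1):R a3@(0,3):R
t=3: a0@(3,1):P a1@(4,2):P a2@(0,1):R a3@(1,3):R
t=4: a0@(4,1):P a1@(0,2):P a2@(1,1):R a3@(2,3):R
t=5: a0@(0,1):P a1@(1,2):P a2@(2,1):R a3@(3,3):R
t=6: a0@(1,1):P a1@(2,2):P a2@(3,1):R a3@(4,3):R
t=7: a0@(2,1):P a1@(3,2):P a2@(4,1):R a3@(0,3):R
t=8: a0@(3,1):P a1@(4,2):P a2@(0,1):R a3@(1,3):R

2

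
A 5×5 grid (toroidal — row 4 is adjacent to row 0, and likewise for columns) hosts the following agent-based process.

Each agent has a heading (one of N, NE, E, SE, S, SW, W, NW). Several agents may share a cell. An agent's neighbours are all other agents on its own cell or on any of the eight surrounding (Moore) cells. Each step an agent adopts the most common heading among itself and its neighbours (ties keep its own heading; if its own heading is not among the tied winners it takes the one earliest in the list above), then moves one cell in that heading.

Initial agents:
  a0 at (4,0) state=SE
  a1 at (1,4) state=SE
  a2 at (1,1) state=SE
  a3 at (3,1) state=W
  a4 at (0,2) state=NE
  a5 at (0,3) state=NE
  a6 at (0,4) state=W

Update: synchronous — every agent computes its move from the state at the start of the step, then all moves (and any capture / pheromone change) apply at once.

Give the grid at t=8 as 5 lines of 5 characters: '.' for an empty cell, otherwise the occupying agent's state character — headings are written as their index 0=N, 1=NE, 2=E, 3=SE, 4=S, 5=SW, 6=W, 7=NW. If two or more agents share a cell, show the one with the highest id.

.....
.....
.....
..66.
.66..

t=1: a0@(4,4):W a1@(2,0):SE a2@(2,2):SE a3@(3,0):W a4@(4,3):NE a5@(4,4):NE a6@(1,0):SE
t=2: a0@(4,3):W a1@(3,1):SE a2@(3,3):SE a3@(3,4):W a4@(3,4):NE a5@(3,0):NE a6@(2,1):SE
t=3: a0@(4,2):W a1@(4,2):SE a2@(3,2):W a3@(3,3):W a4@(2,0):NE a5@(2,1):NE a6@(3,2):SE
t=4: a0@(4,1):W a1@(4,1):W a2@(3,1):W a3@(3,2):W a4@(1,1):NE a5@(1,2):NE a6@(3,1):W
t=5: a0@(4,0):W a1@(4,0):W a2@(3,0):W a3@(3,1):W a4@(0,2):NE a5@(0,3):NE a6@(3,0):W
t=6: a0@(4,4):W a1@(4,4):W a2@(3,4):W a3@(3,0):W a4@(4,3):NE a5@(4,4):NE a6@(3,4):W
t=7: a0@(4,3):W a1@(4,3):W a2@(3,3):W a3@(3,4):W a4@(4,2):W a5@(4,3):W a6@(3,3):W
t=8: a0@(4,2):W a1@(4,2):W a2@(3,2):W a3@(3,3):W a4@(4,1):W a5@(4,2):W a6@(3,2):W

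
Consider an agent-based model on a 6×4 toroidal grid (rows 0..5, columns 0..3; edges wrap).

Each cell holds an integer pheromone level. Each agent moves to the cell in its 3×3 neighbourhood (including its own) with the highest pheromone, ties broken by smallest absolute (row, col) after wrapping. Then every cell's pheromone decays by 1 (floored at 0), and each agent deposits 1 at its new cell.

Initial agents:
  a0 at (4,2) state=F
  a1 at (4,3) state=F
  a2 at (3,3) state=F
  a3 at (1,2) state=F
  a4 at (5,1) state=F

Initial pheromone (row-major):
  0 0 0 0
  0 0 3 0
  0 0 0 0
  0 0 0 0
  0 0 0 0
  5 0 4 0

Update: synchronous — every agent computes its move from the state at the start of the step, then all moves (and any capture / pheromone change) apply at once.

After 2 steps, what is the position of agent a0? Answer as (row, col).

(5, 2)

t=1: a0@(5,2) a1@(5,0) a2@(2,0) a3@(1,2) a4@(5,0) | pheromone: 0 0 0 0 / 0 0 3 0 / 1 0 0 0 / 0 0 0 0 / 0 0 0 0 / 6 0 4 0
t=2: a0@(5,2) a1@(5,0) a2@(2,0) a3@(1,2) a4@(5,0) | pheromone: 0 0 0 0 / 0 0 3 0 / 1 0 0 0 / 0 0 0 0 / 0 0 0 0 / 7 0 4 0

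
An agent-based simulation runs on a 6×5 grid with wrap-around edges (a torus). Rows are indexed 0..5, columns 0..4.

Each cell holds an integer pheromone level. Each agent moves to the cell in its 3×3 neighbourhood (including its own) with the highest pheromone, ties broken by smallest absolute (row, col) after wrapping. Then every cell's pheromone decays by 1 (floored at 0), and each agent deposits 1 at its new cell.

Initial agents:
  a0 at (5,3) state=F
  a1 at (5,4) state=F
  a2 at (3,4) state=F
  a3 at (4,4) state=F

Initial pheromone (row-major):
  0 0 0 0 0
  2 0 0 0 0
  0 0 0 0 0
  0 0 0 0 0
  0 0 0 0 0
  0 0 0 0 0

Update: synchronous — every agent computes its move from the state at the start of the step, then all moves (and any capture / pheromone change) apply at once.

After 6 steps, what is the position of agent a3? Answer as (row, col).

(0, 0)

t=1: a0@(0,2) a1@(0,0) a2@(2,0) a3@(3,0) | pheromone: 1 0 1 0 0 / 1 0 0 0 0 / 1 0 0 0 0 / 1 0 0 0 0 / 0 0 0 0 0 / 0 0 0 0 0
t=2: a0@(0,2) a1@(0,0) a2@(1,0) a3@(2,0) | pheromone: 1 0 1 0 0 / 1 0 0 0 0 / 1 0 0 0 0 / 0 0 0 0 0 / 0 0 0 0 0 / 0 0 0 0 0
t=3: a0@(0,2) a1@(0,0) a2@(0,0) a3@(1,0) | pheromone: 2 0 1 0 0 / 1 0 0 0 0 / 0 0 0 0 0 / 0 0 0 0 0 / 0 0 0 0 0 / 0 0 0 0 0
t=4: a0@(0,2) a1@(0,0) a2@(0,0) a3@(0,0) | pheromone: 4 0 1 0 0 / 0 0 0 0 0 / 0 0 0 0 0 / 0 0 0 0 0 / 0 0 0 0 0 / 0 0 0 0 0
t=5: a0@(0,2) a1@(0,0) a2@(0,0) a3@(0,0) | pheromone: 6 0 1 0 0 / 0 0 0 0 0 / 0 0 0 0 0 / 0 0 0 0 0 / 0 0 0 0 0 / 0 0 0 0 0
t=6: a0@(0,2) a1@(0,0) a2@(0,0) a3@(0,0) | pheromone: 8 0 1 0 0 / 0 0 0 0 0 / 0 0 0 0 0 / 0 0 0 0 0 / 0 0 0 0 0 / 0 0 0 0 0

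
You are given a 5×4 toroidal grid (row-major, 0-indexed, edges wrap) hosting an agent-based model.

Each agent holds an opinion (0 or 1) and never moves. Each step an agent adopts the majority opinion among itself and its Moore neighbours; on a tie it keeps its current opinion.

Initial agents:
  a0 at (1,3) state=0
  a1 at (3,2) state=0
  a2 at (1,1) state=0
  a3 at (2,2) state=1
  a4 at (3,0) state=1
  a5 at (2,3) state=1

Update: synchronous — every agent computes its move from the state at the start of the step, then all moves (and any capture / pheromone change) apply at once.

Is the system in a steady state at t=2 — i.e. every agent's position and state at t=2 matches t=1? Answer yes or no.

no

t=1: a0@(1,3):1 a1@(3,2):1 a2@(1,1):0 a3@(2,2):0 a4@(3,0):1 a5@(2,3):1
t=2: a0@(1,3):1 a1@(3,2):1 a2@(1,1):0 a3@(2,2):1 a4@(3,0):1 a5@(2,3):1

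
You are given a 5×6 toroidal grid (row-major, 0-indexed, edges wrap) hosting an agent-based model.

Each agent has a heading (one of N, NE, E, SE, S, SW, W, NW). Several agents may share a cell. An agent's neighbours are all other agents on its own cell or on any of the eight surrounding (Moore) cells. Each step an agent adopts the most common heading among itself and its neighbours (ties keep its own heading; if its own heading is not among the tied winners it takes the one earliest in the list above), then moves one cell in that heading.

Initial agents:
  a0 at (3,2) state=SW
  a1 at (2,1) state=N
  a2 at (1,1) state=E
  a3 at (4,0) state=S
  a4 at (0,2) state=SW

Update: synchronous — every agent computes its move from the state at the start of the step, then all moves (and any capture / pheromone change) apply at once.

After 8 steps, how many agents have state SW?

5

t=1: a0@(4,1):SW a1@(1,1):N a2@(1,2):E a3@(0,0):S a4@(1,1):SW
t=2: a0@(0,0):SW a1@(0,1):N a2@(1,3):E a3@(1,5):SW a4@(2,0):SW
t=3: a0@(1,5):SW a1@(4,1):N a2@(1,4):E a3@(2,4):SW a4@(3,5):SW
t=4: a0@(2,4):SW a1@(3,1):N a2@(2,3):SW a3@(3,3):SW a4@(4,4):SW
t=5: a0@(3,3):SW a1@(2,1):N a2@(3,2):SW a3@(4,2):SW a4@(0,3):SW
t=6: a0@(4,2):SW a1@(1,1):N a2@(4,1):SW a3@(0,1):SW a4@(1,2):SW
t=7: a0@(0,1):SW a1@(2,0):SW a2@(0,0):SW a3@(1,0):SW a4@(2,1):SW
t=8: a0@(1,0):SW a1@(3,5):SW a2@(1,5):SW a3@(2,5):SW a4@(3,0):SW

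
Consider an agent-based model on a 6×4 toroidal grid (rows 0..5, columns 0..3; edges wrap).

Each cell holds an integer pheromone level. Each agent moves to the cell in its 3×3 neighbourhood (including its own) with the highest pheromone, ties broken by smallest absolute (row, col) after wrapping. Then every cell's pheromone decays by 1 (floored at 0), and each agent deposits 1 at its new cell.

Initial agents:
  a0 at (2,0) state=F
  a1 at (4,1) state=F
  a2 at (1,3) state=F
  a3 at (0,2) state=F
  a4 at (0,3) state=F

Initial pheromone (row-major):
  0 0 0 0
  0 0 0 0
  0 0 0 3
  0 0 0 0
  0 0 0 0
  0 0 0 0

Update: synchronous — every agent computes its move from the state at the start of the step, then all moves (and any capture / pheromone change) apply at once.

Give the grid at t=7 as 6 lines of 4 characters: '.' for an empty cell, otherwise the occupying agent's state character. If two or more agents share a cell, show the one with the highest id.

F...
....
...F
....
....
....

t=1: a0@(2,3) a1@(3,0) a2@(2,3) a3@(0,1) a4@(0,0) | pheromone: 1 1 0 0 / 0 0 0 0 / 0 0 0 4 / 1 0 0 0 / 0 0 0 0 / 0 0 0 0
t=2: a0@(2,3) a1@(2,3) a2@(2,3) a3@(0,0) a4@(0,0) | pheromone: 2 0 0 0 / 0 0 0 0 / 0 0 0 6 / 0 0 0 0 / 0 0 0 0 / 0 0 0 0
t=3: a0@(2,3) a1@(2,3) a2@(2,3) a3@(0,0) a4@(0,0) | pheromone: 3 0 0 0 / 0 0 0 0 / 0 0 0 8 / 0 0 0 0 / 0 0 0 0 / 0 0 0 0
t=4: a0@(2,3) a1@(2,3) a2@(2,3) a3@(0,0) a4@(0,0) | pheromone: 4 0 0 0 / 0 0 0 0 / 0 0 0 10 / 0 0 0 0 / 0 0 0 0 / 0 0 0 0
t=5: a0@(2,3) a1@(2,3) a2@(2,3) a3@(0,0) a4@(0,0) | pheromone: 5 0 0 0 / 0 0 0 0 / 0 0 0 12 / 0 0 0 0 / 0 0 0 0 / 0 0 0 0
t=6: a0@(2,3) a1@(2,3) a2@(2,3) a3@(0,0) a4@(0,0) | pheromone: 6 0 0 0 / 0 0 0 0 / 0 0 0 14 / 0 0 0 0 / 0 0 0 0 / 0 0 0 0
t=7: a0@(2,3) a1@(2,3) a2@(2,3) a3@(0,0) a4@(0,0) | pheromone: 7 0 0 0 / 0 0 0 0 / 0 0 0 16 / 0 0 0 0 / 0 0 0 0 / 0 0 0 0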